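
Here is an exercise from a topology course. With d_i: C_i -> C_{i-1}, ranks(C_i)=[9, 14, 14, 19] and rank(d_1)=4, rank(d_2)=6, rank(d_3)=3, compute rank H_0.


rank H_k = rank(ker d_k) - rank(im d_{k+1}).
rank(ker d_0) = rank(C_0) - rank(d_0) = 9 - 0 = 9.
rank(im d_{0+1}) = 4.
rank H_0 = 9 - 4 = 5

5


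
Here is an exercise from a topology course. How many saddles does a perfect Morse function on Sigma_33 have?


A perfect Morse function has m_k = b_k.
For Sigma_33: b_0=1, b_1=2g=66, b_2=1.
Saddles m_1 = 2g = 66

66


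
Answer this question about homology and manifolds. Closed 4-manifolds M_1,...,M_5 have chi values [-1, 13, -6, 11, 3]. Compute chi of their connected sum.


For n-manifolds: chi(A#B) = chi(A) + chi(B) - chi(S^4).
chi(S^4) = 1 + (-1)^4 = 2.
chi(#) = (sum chi_i) - (5-1)*chi(S^4) = 20 - 4*2 = 12

12


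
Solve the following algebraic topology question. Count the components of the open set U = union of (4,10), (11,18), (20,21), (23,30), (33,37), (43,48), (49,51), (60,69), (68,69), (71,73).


Sort and merge overlapping open intervals.
Merged: (4,10), (11,18), (20,21), (23,30), (33,37), (43,48), (49,51), (60,69), (71,73).
Number of components = 9

9


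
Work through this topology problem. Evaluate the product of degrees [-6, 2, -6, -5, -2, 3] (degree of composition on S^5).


Degree is multiplicative: deg(composition) = product of degrees.
= (-6) * (2) * (-6) * (-5) * (-2) * (3) = 2160

2160


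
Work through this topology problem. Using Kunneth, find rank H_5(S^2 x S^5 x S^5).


Each S^d has Poincare polynomial 1 + t^d.
The product S^2 x S^5 x S^5 has Poincare polynomial prod(1+t^d_i).
Expanding: b_0=1, b_2=1, b_5=2, b_7=2, b_10=1, b_12=1.
b_5 = 2

2


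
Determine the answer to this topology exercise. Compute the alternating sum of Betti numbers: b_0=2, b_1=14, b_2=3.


chi = sum_k (-1)^k b_k.
= (2) + (-14) + (3)
= -9

-9


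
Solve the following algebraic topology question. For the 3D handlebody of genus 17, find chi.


A genus-g handlebody deformation retracts to a wedge of g circles.
chi(vee_g S^1) = 1 - g.
chi(H_17) = 1 - 17 = -16

-16


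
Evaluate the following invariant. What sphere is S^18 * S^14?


Join of spheres: S^m * S^n = S^{m+n+1}.
dim = 18 + 14 + 1 = 33

33


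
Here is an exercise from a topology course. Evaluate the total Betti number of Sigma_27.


For Sigma_27: b_0 = 1, b_1 = 2g = 54, b_2 = 1.
Total = 1 + 54 + 1 = 56

56


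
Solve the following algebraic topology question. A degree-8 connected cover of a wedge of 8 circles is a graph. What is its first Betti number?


Nielsen-Schreier: an index-n subgroup of F_r is free of rank 1 + n(r-1).
Equivalently: chi(cover) = n*chi(base); chi(vee_r S^1) = 1 - 8 = -7.
chi(E) = 8*(-7) = -56; rank = 1 - chi(E) = 1 - (-56) = 57.
rank = 1 + 8*(8-1) = 1 + 56 = 57

57


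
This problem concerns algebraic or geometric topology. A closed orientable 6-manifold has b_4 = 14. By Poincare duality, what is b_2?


Poincare duality for closed orientable n-manifolds: b_k = b_{n-k}.
Here n = 6, so b_2 = b_4 = 14

14


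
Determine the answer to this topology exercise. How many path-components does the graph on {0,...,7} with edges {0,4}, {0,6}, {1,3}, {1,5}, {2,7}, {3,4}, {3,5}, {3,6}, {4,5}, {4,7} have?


Run DFS/union-find over 8 vertices.
V = 8, E = 10.
Number of components = 1

1


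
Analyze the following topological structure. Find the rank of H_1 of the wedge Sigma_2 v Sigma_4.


For a wedge: H_1(A v B) = H_1(A) + H_1(B).
b_1(Sigma_2) = 4, b_1(Sigma_4) = 8.
b_1 = 4 + 8 = 12

12


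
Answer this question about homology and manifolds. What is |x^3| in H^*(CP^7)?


|x| = 2 in H^*(CP^n).
|x^3| = 3 * |x| = 3 * 2 = 6

6


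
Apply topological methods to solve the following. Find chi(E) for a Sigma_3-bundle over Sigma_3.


For a fiber bundle F -> E -> B (with CW structure): chi(E) = chi(B) * chi(F).
chi(Sigma_3) = -4, chi(Sigma_3) = -4.
chi(E) = (-4) * (-4) = 16

16


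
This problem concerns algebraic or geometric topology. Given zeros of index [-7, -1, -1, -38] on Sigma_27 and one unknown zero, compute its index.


Poincare-Hopf: sum of indices = chi(M).
chi(Sigma_27) = 2 - 2*27 = -52.
Sum of known indices = -47.
x = chi - (sum known) = -52 - (-47) = -5

-5


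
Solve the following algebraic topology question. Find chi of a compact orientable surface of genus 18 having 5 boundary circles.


For a compact orientable surface with genus g and b boundary components: chi = 2 - 2g - b.
chi = 2 - 2*18 - 5 = 2 - 36 - 5 = -39

-39


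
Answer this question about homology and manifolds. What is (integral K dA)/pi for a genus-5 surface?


Gauss-Bonnet: integral K dA = 2*pi*chi(M).
chi(Sigma_5) = 2 - 2*5 = -8.
(integral K dA)/pi = 2*chi = 2*(-8) = -16

-16


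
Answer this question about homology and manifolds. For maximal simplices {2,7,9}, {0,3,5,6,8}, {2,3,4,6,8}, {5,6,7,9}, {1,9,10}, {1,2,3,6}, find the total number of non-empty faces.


Each maximal simplex on m vertices has 2^m - 1 nonempty faces.
Take the union (dedupe shared faces).
Total distinct faces = 83

83


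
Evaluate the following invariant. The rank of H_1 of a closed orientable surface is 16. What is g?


For a closed orientable surface: b_1 = 2g.
16 = 2g
g = 16 / 2 = 8

8


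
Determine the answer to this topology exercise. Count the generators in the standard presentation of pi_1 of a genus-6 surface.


Standard presentation: pi_1(Sigma_g) = <a_1,b_1,...,a_g,b_g | [a_1,b_1]...[a_g,b_g] = 1>.
Number of generators = 2g = 2*6 = 12

12


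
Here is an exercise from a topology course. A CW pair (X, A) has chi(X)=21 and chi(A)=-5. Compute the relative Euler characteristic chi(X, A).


Relative Euler characteristic: chi(X, A) = chi(X) - chi(A).
= 21 - (-5) = 26

26


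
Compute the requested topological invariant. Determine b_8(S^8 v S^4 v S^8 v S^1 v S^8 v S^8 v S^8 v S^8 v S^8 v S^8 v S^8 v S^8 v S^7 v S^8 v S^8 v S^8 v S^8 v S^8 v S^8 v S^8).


For a wedge of spheres, H_k (k>0) is free on one generator per sphere of dimension k.
Spheres of dimension 8: count = 17.
b_8 = 17

17


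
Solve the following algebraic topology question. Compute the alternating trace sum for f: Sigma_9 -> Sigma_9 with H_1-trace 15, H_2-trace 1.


L(f) = tr(f_0*) - tr(f_1*) + tr(f_2*).
= 1 - (15) + (1)
= -13

-13


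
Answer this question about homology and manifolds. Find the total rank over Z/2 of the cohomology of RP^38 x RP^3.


dim H^*(RP^n; Z/2) = n+1 (one Z/2 in each degree 0..n).
Total Betti number is multiplicative.
Total = (38+1) * (3+1) = 39 * 4 = 156

156


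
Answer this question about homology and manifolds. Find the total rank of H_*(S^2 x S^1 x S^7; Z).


Total Betti number is multiplicative under products.
Each S^d (d>=1) has total Betti number 2.
There are 3 sphere factors.
Total = 2^3 = 8

8


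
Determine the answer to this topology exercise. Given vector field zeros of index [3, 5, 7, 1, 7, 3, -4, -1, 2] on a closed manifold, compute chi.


Poincare-Hopf: chi(M) = sum of indices of zeros.
chi = (3) + (5) + (7) + (1) + (7) + (3) + (-4) + (-1) + (2) = 23

23


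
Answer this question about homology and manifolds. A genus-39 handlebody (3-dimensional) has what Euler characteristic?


A genus-g handlebody deformation retracts to a wedge of g circles.
chi(vee_g S^1) = 1 - g.
chi(H_39) = 1 - 39 = -38

-38


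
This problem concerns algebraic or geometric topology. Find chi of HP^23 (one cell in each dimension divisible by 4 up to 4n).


HP^23 has one cell in each dimension 0, 4, ..., 4*23 (23+1 cells, all even-dim).
chi = 23 + 1 = 24

24


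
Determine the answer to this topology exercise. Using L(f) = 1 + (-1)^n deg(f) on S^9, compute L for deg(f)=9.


On S^9: L(f) = tr(f_0*) + (-1)^9 tr(f_9*) = 1 + (-1)^9 * deg(f).
L(f) = 1 + (-1)^9 * 9 = 1 + -9 = -8

-8


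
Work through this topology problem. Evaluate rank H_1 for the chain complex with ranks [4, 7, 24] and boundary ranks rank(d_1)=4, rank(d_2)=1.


rank H_k = rank(ker d_k) - rank(im d_{k+1}).
rank(ker d_1) = rank(C_1) - rank(d_1) = 7 - 4 = 3.
rank(im d_{1+1}) = 1.
rank H_1 = 3 - 1 = 2

2


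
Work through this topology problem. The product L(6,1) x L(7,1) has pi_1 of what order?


pi_1(X x Y) = pi_1(X) x pi_1(Y).
pi_1(L(6,1)) = Z/6, pi_1(L(7,1)) = Z/7.
|Z/6 x Z/7| = 6 * 7 = 42

42


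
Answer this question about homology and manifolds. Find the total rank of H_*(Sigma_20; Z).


For Sigma_20: b_0 = 1, b_1 = 2g = 40, b_2 = 1.
Total = 1 + 40 + 1 = 42

42


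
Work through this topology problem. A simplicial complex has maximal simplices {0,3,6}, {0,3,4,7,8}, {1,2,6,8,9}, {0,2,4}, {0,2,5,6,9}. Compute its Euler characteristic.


Enumerate all faces; f-vector: f_0=10, f_1=29, f_2=31, f_3=15, f_4=3.
chi = sum (-1)^k f_k = 0

0


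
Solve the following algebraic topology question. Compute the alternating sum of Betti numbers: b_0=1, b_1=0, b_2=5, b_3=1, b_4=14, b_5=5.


chi = sum_k (-1)^k b_k.
= (1) + (0) + (5) + (-1) + (14) + (-5)
= 14

14


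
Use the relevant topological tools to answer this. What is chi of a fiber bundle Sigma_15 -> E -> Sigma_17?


For a fiber bundle F -> E -> B (with CW structure): chi(E) = chi(B) * chi(F).
chi(Sigma_17) = -32, chi(Sigma_15) = -28.
chi(E) = (-32) * (-28) = 896

896


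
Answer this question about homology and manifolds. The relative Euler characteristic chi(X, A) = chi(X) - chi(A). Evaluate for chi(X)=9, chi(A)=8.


Relative Euler characteristic: chi(X, A) = chi(X) - chi(A).
= 9 - (8) = 1

1


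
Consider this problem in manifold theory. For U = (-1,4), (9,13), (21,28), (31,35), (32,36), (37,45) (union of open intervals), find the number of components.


Sort and merge overlapping open intervals.
Merged: (-1,4), (9,13), (21,28), (31,36), (37,45).
Number of components = 5

5


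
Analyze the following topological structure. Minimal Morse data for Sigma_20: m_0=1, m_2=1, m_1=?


A perfect Morse function has m_k = b_k.
For Sigma_20: b_0=1, b_1=2g=40, b_2=1.
Saddles m_1 = 2g = 40

40


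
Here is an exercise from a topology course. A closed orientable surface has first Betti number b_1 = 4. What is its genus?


For a closed orientable surface: b_1 = 2g.
4 = 2g
g = 4 / 2 = 2

2


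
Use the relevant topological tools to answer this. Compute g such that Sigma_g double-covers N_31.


chi(N_31) = 2 - 31 = -29.
Double cover: chi(Sigma_g) = 2 * chi(N_31) = 2*(-29) = -58.
2 - 2g = -58, so g = (2 - (-58))/2 = 60/2 = 30

30


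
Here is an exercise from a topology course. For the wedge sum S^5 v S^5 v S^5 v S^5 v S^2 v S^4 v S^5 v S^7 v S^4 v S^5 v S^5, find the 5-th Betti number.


For a wedge of spheres, H_k (k>0) is free on one generator per sphere of dimension k.
Spheres of dimension 5: count = 7.
b_5 = 7

7


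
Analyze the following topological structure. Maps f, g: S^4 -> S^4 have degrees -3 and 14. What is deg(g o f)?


Degree is multiplicative under composition: deg(g o f) = deg(g) * deg(f).
= 14 * -3 = -42

-42


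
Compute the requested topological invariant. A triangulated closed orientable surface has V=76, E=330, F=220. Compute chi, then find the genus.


chi = V - E + F = 76 - 330 + 220 = -34
For orientable closed surface: chi = 2 - 2g, so g = (2 - chi)/2.
g = (2 - (-34)) / 2 = 36 / 2 = 18

18


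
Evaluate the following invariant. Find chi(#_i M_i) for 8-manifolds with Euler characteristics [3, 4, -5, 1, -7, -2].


For n-manifolds: chi(A#B) = chi(A) + chi(B) - chi(S^8).
chi(S^8) = 1 + (-1)^8 = 2.
chi(#) = (sum chi_i) - (6-1)*chi(S^8) = -6 - 5*2 = -16

-16


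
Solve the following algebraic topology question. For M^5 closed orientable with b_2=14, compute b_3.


Poincare duality for closed orientable n-manifolds: b_k = b_{n-k}.
Here n = 5, so b_3 = b_2 = 14

14


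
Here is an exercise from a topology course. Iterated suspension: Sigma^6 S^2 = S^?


Each suspension raises dimension by 1: Sigma S^n = S^{n+1}.
Sigma^6 S^2 = S^{2+6} = S^8

8


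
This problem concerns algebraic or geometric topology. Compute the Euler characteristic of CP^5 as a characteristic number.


For any closed oriented manifold, <e(TM),[M]> = chi(M).
chi(CP^5) = 5+1 = 6

6


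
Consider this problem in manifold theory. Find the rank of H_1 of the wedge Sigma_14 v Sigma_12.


For a wedge: H_1(A v B) = H_1(A) + H_1(B).
b_1(Sigma_14) = 28, b_1(Sigma_12) = 24.
b_1 = 28 + 24 = 52

52


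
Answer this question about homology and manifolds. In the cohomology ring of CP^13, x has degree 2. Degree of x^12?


|x| = 2 in H^*(CP^n).
|x^12| = 12 * |x| = 12 * 2 = 24

24


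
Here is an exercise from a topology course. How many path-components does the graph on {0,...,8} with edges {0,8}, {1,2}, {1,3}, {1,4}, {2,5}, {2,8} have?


Run DFS/union-find over 9 vertices.
V = 9, E = 6.
Number of components = 3

3


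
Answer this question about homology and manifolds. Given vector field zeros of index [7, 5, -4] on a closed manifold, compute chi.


Poincare-Hopf: chi(M) = sum of indices of zeros.
chi = (7) + (5) + (-4) = 8

8


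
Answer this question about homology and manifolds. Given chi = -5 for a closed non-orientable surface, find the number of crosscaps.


chi = 2 - k for closed non-orientable surfaces with k crosscaps.
-5 = 2 - k
k = 2 - (-5) = 7

7


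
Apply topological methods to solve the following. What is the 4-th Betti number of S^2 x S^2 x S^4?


Each S^d has Poincare polynomial 1 + t^d.
The product S^2 x S^2 x S^4 has Poincare polynomial prod(1+t^d_i).
Expanding: b_0=1, b_2=2, b_4=2, b_6=2, b_8=1.
b_4 = 2

2


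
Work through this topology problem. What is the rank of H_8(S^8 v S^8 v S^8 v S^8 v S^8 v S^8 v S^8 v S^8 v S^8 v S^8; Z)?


For a wedge of spheres, H_k (k>0) is free on one generator per sphere of dimension k.
Spheres of dimension 8: count = 10.
b_8 = 10

10


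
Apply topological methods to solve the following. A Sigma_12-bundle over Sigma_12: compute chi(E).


For a fiber bundle F -> E -> B (with CW structure): chi(E) = chi(B) * chi(F).
chi(Sigma_12) = -22, chi(Sigma_12) = -22.
chi(E) = (-22) * (-22) = 484

484


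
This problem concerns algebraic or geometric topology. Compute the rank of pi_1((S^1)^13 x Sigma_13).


pi_1(A x B) = pi_1(A) x pi_1(B); rank of abelianization = b_1.
b_1(T^13) = 13, b_1(Sigma_13) = 2*13 = 26.
b_1(product) = 13 + 26 = 39

39


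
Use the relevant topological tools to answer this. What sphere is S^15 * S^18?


Join of spheres: S^m * S^n = S^{m+n+1}.
dim = 15 + 18 + 1 = 34

34


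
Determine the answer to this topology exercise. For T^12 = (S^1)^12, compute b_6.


By the Kunneth formula, b_k(T^n) = C(n,k).
b_6(T^12) = C(12,6).
C(12,6) = 12!/(6!*6!) = 924

924


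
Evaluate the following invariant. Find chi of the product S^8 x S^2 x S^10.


chi is multiplicative: chi(X x Y) = chi(X) chi(Y).
Each even-dim sphere has chi = 2. There are 3 factors.
chi = 2^3 = 8

8


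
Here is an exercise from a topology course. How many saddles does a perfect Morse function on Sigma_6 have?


A perfect Morse function has m_k = b_k.
For Sigma_6: b_0=1, b_1=2g=12, b_2=1.
Saddles m_1 = 2g = 12

12


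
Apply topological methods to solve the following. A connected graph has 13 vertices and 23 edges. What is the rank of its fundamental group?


For a connected graph: rank(pi_1) = b_1 = E - V + 1 = 1 - chi.
chi = V - E = 13 - 23 = -10.
rank = 1 - (-10) = 23 - 13 + 1 = 11

11


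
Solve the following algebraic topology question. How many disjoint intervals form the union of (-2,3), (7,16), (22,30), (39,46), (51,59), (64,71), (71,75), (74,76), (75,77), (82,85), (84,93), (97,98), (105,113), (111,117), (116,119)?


Sort and merge overlapping open intervals.
Merged: (-2,3), (7,16), (22,30), (39,46), (51,59), (64,71), (71,77), (82,93), (97,98), (105,119).
Number of components = 10

10


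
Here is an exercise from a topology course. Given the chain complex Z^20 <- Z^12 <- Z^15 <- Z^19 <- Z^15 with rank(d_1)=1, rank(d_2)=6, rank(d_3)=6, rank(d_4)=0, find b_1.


rank H_k = rank(ker d_k) - rank(im d_{k+1}).
rank(ker d_1) = rank(C_1) - rank(d_1) = 12 - 1 = 11.
rank(im d_{1+1}) = 6.
rank H_1 = 11 - 6 = 5

5


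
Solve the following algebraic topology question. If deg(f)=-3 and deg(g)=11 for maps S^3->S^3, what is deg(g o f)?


Degree is multiplicative under composition: deg(g o f) = deg(g) * deg(f).
= 11 * -3 = -33

-33


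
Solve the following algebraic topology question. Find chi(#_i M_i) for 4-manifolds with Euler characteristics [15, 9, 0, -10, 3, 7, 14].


For n-manifolds: chi(A#B) = chi(A) + chi(B) - chi(S^4).
chi(S^4) = 1 + (-1)^4 = 2.
chi(#) = (sum chi_i) - (7-1)*chi(S^4) = 38 - 6*2 = 26

26


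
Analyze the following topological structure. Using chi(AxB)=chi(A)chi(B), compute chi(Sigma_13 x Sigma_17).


chi(Sigma_13) = 2 - 2*13 = -24
chi(Sigma_17) = 2 - 2*17 = -32
chi(product) = (-24) * (-32) = 768

768


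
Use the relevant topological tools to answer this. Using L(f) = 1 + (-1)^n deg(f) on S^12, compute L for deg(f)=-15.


On S^12: L(f) = tr(f_0*) + (-1)^12 tr(f_12*) = 1 + (-1)^12 * deg(f).
L(f) = 1 + (-1)^12 * -15 = 1 + -15 = -14

-14


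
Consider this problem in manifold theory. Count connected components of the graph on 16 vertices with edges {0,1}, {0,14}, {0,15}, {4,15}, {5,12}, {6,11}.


Run DFS/union-find over 16 vertices.
V = 16, E = 6.
Number of components = 10

10


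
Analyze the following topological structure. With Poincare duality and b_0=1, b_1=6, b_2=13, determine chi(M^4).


By Poincare duality b_k = b_{4-k}, so full Betti numbers: b_0=1, b_1=6, b_2=13, b_3=6, b_4=1.
chi = sum (-1)^k b_k = 3

3


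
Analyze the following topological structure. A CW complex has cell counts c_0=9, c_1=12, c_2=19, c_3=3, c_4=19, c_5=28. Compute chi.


chi = sum_k (-1)^k c_k.
= (-1)^0*9 + (-1)^1*12 + (-1)^2*19 + (-1)^3*3 + (-1)^4*19 + (-1)^5*28
= (9) + (-12) + (19) + (-3) + (19) + (-28)
= 4

4


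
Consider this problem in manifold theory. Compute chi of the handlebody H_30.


A genus-g handlebody deformation retracts to a wedge of g circles.
chi(vee_g S^1) = 1 - g.
chi(H_30) = 1 - 30 = -29

-29


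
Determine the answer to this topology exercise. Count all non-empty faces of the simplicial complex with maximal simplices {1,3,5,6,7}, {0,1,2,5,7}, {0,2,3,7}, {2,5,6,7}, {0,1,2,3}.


Each maximal simplex on m vertices has 2^m - 1 nonempty faces.
Take the union (dedupe shared faces).
Total distinct faces = 68

68


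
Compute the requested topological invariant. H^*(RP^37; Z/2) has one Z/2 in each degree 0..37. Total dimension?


H^k(RP^37; Z/2) = Z/2 for each 0 <= k <= 37.
Total dimension = 37 + 1 = 38

38


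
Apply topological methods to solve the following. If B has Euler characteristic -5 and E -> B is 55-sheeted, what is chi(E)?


For a finite covering: chi(E) = (number of sheets) * chi(B).
chi(E) = 55 * (-5) = -275

-275


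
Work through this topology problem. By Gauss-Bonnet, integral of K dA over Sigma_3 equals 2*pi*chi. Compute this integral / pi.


Gauss-Bonnet: integral K dA = 2*pi*chi(M).
chi(Sigma_3) = 2 - 2*3 = -4.
(integral K dA)/pi = 2*chi = 2*(-4) = -8

-8


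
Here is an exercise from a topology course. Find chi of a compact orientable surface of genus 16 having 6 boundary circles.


For a compact orientable surface with genus g and b boundary components: chi = 2 - 2g - b.
chi = 2 - 2*16 - 6 = 2 - 32 - 6 = -36

-36


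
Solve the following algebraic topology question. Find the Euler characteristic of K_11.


K_11: V = 11, E = C(11,2) = 55.
chi = V - E = 11 - 55 = -44

-44


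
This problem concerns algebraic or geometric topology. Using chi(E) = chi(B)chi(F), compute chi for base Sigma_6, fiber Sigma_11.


For a fiber bundle F -> E -> B (with CW structure): chi(E) = chi(B) * chi(F).
chi(Sigma_6) = -10, chi(Sigma_11) = -20.
chi(E) = (-10) * (-20) = 200

200


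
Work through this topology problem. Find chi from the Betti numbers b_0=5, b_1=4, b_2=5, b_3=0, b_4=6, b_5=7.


chi = sum_k (-1)^k b_k.
= (5) + (-4) + (5) + (0) + (6) + (-7)
= 5

5


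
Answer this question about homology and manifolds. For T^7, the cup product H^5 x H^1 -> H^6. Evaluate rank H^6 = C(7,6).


Cup product: H^p x H^q -> H^{p+q}; here p+q = 5+1 = 6.
rank H^k(T^n) = C(n,k).
C(7,6) = 7

7


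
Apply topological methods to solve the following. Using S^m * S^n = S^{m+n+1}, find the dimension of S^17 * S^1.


Join of spheres: S^m * S^n = S^{m+n+1}.
dim = 17 + 1 + 1 = 19

19


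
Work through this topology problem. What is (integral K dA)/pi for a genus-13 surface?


Gauss-Bonnet: integral K dA = 2*pi*chi(M).
chi(Sigma_13) = 2 - 2*13 = -24.
(integral K dA)/pi = 2*chi = 2*(-24) = -48

-48


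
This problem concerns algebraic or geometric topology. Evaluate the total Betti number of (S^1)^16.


b_k(T^16) = C(16,k), so the sum over k is sum_k C(16,k) = 2^16.
Total = 2^16 = 65536

65536


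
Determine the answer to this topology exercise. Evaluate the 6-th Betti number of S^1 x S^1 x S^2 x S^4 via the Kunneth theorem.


Each S^d has Poincare polynomial 1 + t^d.
The product S^1 x S^1 x S^2 x S^4 has Poincare polynomial prod(1+t^d_i).
Expanding: b_0=1, b_1=2, b_2=2, b_3=2, b_4=2, b_5=2, b_6=2, b_7=2, b_8=1.
b_6 = 2

2


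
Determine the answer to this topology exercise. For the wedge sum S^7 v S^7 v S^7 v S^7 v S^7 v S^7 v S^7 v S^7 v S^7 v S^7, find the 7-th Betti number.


For a wedge of spheres, H_k (k>0) is free on one generator per sphere of dimension k.
Spheres of dimension 7: count = 10.
b_7 = 10

10


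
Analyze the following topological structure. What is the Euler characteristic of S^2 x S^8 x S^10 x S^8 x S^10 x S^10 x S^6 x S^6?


chi is multiplicative: chi(X x Y) = chi(X) chi(Y).
Each even-dim sphere has chi = 2. There are 8 factors.
chi = 2^8 = 256

256


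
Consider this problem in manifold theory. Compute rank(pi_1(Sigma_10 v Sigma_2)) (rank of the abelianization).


For a wedge: H_1(A v B) = H_1(A) + H_1(B).
b_1(Sigma_10) = 20, b_1(Sigma_2) = 4.
b_1 = 20 + 4 = 24

24


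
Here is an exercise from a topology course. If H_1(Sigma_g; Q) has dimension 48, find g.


For a closed orientable surface: b_1 = 2g.
48 = 2g
g = 48 / 2 = 24

24


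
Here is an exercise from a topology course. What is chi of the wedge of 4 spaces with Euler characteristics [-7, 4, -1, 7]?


chi(A v B) = chi(A) + chi(B) - 1 (one point identified).
For 4 spaces: chi = (sum chi_i) - (4 - 1).
sum = 3; chi = 3 - 3 = 0

0


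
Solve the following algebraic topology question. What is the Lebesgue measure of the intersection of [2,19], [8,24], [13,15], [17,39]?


Intersection = [max(a_i), min(b_i)] = [17, 15].
Since 17 > 15, the intersection is empty.
Length = 0

0


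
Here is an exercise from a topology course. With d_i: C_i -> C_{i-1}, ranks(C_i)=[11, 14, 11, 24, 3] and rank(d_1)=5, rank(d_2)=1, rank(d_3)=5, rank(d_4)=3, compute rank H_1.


rank H_k = rank(ker d_k) - rank(im d_{k+1}).
rank(ker d_1) = rank(C_1) - rank(d_1) = 14 - 5 = 9.
rank(im d_{1+1}) = 1.
rank H_1 = 9 - 1 = 8

8


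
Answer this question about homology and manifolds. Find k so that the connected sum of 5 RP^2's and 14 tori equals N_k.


Since a >= 1, the sum is non-orientable; each T^2 can be replaced by RP^2 # RP^2 (since T^2#RP^2 = 3RP^2).
Total crosscaps k = 5 + 2*14 = 33.
Check via chi: chi = 5*1 + 14*0 - (5+14-1)*2 = -31 = 2 - k = -31. Consistent.

33


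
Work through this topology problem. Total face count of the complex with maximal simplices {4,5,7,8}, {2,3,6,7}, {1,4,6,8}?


Each maximal simplex on m vertices has 2^m - 1 nonempty faces.
Take the union (dedupe shared faces).
Total distinct faces = 40

40


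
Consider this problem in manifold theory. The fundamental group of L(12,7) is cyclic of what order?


pi_1(L(p,q)) = Z/pZ for any q coprime to p.
|pi_1(L(12,7))| = 12

12


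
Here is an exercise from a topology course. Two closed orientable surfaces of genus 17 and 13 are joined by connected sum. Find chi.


chi(Sigma_17) = 2 - 2*17 = -32
chi(Sigma_13) = 2 - 2*13 = -24
For surfaces: chi(A#B) = chi(A) + chi(B) - 2.
chi = -32 + -24 - 2 = -58

-58


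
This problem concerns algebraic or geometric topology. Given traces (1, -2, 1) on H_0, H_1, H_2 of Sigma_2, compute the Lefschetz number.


L(f) = tr(f_0*) - tr(f_1*) + tr(f_2*).
= 1 - (-2) + (1)
= 4

4


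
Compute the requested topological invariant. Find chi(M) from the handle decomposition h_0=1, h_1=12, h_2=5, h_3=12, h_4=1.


Handles of index k contribute (-1)^k to chi (same as CW cells).
chi = (1) + (-12) + (5) + (-12) + (1) = -17

-17


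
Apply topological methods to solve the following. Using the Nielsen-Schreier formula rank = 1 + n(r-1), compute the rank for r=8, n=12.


Nielsen-Schreier: an index-n subgroup of F_r is free of rank 1 + n(r-1).
Equivalently: chi(cover) = n*chi(base); chi(vee_r S^1) = 1 - 8 = -7.
chi(E) = 12*(-7) = -84; rank = 1 - chi(E) = 1 - (-84) = 85.
rank = 1 + 12*(8-1) = 1 + 84 = 85

85


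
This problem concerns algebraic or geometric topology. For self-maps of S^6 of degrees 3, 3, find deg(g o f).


Degree is multiplicative under composition: deg(g o f) = deg(g) * deg(f).
= 3 * 3 = 9

9


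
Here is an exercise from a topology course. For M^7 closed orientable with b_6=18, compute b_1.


Poincare duality for closed orientable n-manifolds: b_k = b_{n-k}.
Here n = 7, so b_1 = b_6 = 18

18


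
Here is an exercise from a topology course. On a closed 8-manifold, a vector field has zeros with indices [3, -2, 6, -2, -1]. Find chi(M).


Poincare-Hopf: chi(M) = sum of indices of zeros.
chi = (3) + (-2) + (6) + (-2) + (-1) = 4

4


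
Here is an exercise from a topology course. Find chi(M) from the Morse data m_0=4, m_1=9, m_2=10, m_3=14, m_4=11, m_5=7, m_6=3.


Morse theory: chi(M) = sum_k (-1)^k m_k where m_k = #(index-k critical points).
= (4) + (-9) + (10) + (-14) + (11) + (-7) + (3) = -2

-2


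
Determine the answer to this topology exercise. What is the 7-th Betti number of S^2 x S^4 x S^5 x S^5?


Each S^d has Poincare polynomial 1 + t^d.
The product S^2 x S^4 x S^5 x S^5 has Poincare polynomial prod(1+t^d_i).
Expanding: b_0=1, b_2=1, b_4=1, b_5=2, b_6=1, b_7=2, b_9=2, b_10=1, b_11=2, b_12=1, b_14=1, b_16=1.
b_7 = 2

2


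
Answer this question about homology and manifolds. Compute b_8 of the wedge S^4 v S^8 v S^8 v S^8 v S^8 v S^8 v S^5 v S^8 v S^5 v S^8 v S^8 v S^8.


For a wedge of spheres, H_k (k>0) is free on one generator per sphere of dimension k.
Spheres of dimension 8: count = 9.
b_8 = 9

9


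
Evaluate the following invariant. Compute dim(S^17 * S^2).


Join of spheres: S^m * S^n = S^{m+n+1}.
dim = 17 + 2 + 1 = 20

20


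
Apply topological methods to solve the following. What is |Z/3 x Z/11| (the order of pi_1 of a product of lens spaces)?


pi_1(X x Y) = pi_1(X) x pi_1(Y).
pi_1(L(3,1)) = Z/3, pi_1(L(11,1)) = Z/11.
|Z/3 x Z/11| = 3 * 11 = 33

33


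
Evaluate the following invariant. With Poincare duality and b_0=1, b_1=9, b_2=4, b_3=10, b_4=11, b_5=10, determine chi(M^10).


By Poincare duality b_k = b_{10-k}, so full Betti numbers: b_0=1, b_1=9, b_2=4, b_3=10, b_4=11, b_5=10, b_6=11, b_7=10, b_8=4, b_9=9, b_10=1.
chi = sum (-1)^k b_k = -16

-16


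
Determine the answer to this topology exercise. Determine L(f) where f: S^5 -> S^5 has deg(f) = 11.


On S^5: L(f) = tr(f_0*) + (-1)^5 tr(f_5*) = 1 + (-1)^5 * deg(f).
L(f) = 1 + (-1)^5 * 11 = 1 + -11 = -10

-10


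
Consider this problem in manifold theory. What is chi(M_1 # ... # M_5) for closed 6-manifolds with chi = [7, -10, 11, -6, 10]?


For n-manifolds: chi(A#B) = chi(A) + chi(B) - chi(S^6).
chi(S^6) = 1 + (-1)^6 = 2.
chi(#) = (sum chi_i) - (5-1)*chi(S^6) = 12 - 4*2 = 4

4


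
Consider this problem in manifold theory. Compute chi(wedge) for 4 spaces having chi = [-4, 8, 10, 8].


chi(A v B) = chi(A) + chi(B) - 1 (one point identified).
For 4 spaces: chi = (sum chi_i) - (4 - 1).
sum = 22; chi = 22 - 3 = 19

19


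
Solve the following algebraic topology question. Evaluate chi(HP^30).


HP^30 has one cell in each dimension 0, 4, ..., 4*30 (30+1 cells, all even-dim).
chi = 30 + 1 = 31

31


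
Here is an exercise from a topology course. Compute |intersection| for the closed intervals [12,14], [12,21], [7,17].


Intersection = [max(a_i), min(b_i)] = [12, 14].
Length = 14 - 12 = 2

2


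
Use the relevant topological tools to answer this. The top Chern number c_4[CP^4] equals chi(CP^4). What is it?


For any closed oriented manifold, <e(TM),[M]> = chi(M).
chi(CP^4) = 4+1 = 5

5


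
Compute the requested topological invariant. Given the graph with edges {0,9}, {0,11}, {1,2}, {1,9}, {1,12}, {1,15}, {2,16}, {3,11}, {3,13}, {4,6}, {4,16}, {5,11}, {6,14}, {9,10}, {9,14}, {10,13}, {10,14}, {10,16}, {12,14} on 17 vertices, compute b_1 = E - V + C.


b_1 = E - V + (number of components).
E = 19, V = 17, components = 3.
b_1 = 19 - 17 + 3 = 5

5


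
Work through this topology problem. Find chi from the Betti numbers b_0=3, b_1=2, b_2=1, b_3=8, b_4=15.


chi = sum_k (-1)^k b_k.
= (3) + (-2) + (1) + (-8) + (15)
= 9

9


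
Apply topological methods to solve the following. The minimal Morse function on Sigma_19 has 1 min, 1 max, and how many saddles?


A perfect Morse function has m_k = b_k.
For Sigma_19: b_0=1, b_1=2g=38, b_2=1.
Saddles m_1 = 2g = 38

38


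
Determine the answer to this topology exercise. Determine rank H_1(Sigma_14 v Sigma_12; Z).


For a wedge: H_1(A v B) = H_1(A) + H_1(B).
b_1(Sigma_14) = 28, b_1(Sigma_12) = 24.
b_1 = 28 + 24 = 52

52


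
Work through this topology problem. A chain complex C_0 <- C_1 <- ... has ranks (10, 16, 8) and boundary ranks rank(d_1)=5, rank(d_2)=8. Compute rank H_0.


rank H_k = rank(ker d_k) - rank(im d_{k+1}).
rank(ker d_0) = rank(C_0) - rank(d_0) = 10 - 0 = 10.
rank(im d_{0+1}) = 5.
rank H_0 = 10 - 5 = 5

5


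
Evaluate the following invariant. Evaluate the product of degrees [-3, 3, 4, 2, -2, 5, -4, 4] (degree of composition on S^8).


Degree is multiplicative: deg(composition) = product of degrees.
= (-3) * (3) * (4) * (2) * (-2) * (5) * (-4) * (4) = -11520

-11520


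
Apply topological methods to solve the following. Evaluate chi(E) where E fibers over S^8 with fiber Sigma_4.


chi(S^8) = 2 (n even), chi(Sigma_4) = 2 - 2*4 = -6.
chi(E) = 2 * (-6) = -12

-12


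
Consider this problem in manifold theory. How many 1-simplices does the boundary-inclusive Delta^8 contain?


Delta^8 has 8+1 vertices. A 1-face is a choice of 1+1 vertices.
f_1 = C(8+1, 1+1) = C(9,2) = 36

36


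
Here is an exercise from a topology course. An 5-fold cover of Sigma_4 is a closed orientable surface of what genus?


For an n-sheeted cover: chi(E) = n * chi(B).
chi(Sigma_4) = 2 - 2*4 = -6.
chi(E) = 5 * (-6) = -30.
genus(E) = (2 - chi(E))/2 = (2 - (-30))/2 = 32/2 = 16

16


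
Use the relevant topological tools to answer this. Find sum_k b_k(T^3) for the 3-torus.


b_k(T^3) = C(3,k), so the sum over k is sum_k C(3,k) = 2^3.
Total = 2^3 = 8

8


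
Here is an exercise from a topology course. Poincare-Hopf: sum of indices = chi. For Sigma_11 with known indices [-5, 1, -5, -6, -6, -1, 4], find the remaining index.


Poincare-Hopf: sum of indices = chi(M).
chi(Sigma_11) = 2 - 2*11 = -20.
Sum of known indices = -18.
x = chi - (sum known) = -20 - (-18) = -2

-2


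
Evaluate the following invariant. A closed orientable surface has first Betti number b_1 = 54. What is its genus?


For a closed orientable surface: b_1 = 2g.
54 = 2g
g = 54 / 2 = 27

27


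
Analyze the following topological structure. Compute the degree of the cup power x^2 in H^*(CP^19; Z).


|x| = 2 in H^*(CP^n).
|x^2| = 2 * |x| = 2 * 2 = 4

4


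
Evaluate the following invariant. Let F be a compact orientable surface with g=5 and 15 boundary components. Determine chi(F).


For a compact orientable surface with genus g and b boundary components: chi = 2 - 2g - b.
chi = 2 - 2*5 - 15 = 2 - 10 - 15 = -23

-23


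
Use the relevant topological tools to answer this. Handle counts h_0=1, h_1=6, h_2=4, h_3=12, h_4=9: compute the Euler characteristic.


Handles of index k contribute (-1)^k to chi (same as CW cells).
chi = (1) + (-6) + (4) + (-12) + (9) = -4

-4


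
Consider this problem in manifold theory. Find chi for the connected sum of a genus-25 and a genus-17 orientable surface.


chi(Sigma_25) = 2 - 2*25 = -48
chi(Sigma_17) = 2 - 2*17 = -32
For surfaces: chi(A#B) = chi(A) + chi(B) - 2.
chi = -48 + -32 - 2 = -82

-82


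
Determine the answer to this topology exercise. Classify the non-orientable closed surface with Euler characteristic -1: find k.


chi = 2 - k for closed non-orientable surfaces with k crosscaps.
-1 = 2 - k
k = 2 - (-1) = 3

3


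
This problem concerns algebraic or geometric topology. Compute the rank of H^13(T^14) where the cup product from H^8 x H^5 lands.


Cup product: H^p x H^q -> H^{p+q}; here p+q = 8+5 = 13.
rank H^k(T^n) = C(n,k).
C(14,13) = 14

14


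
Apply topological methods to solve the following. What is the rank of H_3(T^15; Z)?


By the Kunneth formula, b_k(T^n) = C(n,k).
b_3(T^15) = C(15,3).
C(15,3) = 15!/(3!*12!) = 455

455


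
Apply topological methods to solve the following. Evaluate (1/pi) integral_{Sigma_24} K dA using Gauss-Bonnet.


Gauss-Bonnet: integral K dA = 2*pi*chi(M).
chi(Sigma_24) = 2 - 2*24 = -46.
(integral K dA)/pi = 2*chi = 2*(-46) = -92

-92


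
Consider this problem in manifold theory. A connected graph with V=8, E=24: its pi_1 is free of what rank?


For a connected graph: rank(pi_1) = b_1 = E - V + 1 = 1 - chi.
chi = V - E = 8 - 24 = -16.
rank = 1 - (-16) = 24 - 8 + 1 = 17

17


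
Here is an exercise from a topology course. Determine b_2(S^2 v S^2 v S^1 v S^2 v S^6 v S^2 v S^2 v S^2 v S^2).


For a wedge of spheres, H_k (k>0) is free on one generator per sphere of dimension k.
Spheres of dimension 2: count = 7.
b_2 = 7

7


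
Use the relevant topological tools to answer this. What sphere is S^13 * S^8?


Join of spheres: S^m * S^n = S^{m+n+1}.
dim = 13 + 8 + 1 = 22

22


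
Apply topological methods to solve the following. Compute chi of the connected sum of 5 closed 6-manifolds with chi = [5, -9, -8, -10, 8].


For n-manifolds: chi(A#B) = chi(A) + chi(B) - chi(S^6).
chi(S^6) = 1 + (-1)^6 = 2.
chi(#) = (sum chi_i) - (5-1)*chi(S^6) = -14 - 4*2 = -22

-22


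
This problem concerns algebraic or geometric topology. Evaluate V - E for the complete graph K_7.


K_7: V = 7, E = C(7,2) = 21.
chi = V - E = 7 - 21 = -14

-14


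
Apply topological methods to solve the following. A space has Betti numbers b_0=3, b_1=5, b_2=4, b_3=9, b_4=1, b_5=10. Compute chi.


chi = sum_k (-1)^k b_k.
= (3) + (-5) + (4) + (-9) + (1) + (-10)
= -16

-16


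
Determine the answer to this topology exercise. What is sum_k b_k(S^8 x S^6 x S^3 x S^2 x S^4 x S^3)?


Total Betti number is multiplicative under products.
Each S^d (d>=1) has total Betti number 2.
There are 6 sphere factors.
Total = 2^6 = 64

64


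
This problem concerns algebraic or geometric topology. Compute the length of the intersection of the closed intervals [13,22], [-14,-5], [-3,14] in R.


Intersection = [max(a_i), min(b_i)] = [13, -5].
Since 13 > -5, the intersection is empty.
Length = 0

0


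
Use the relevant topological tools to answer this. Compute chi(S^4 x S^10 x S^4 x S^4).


chi is multiplicative: chi(X x Y) = chi(X) chi(Y).
Each even-dim sphere has chi = 2. There are 4 factors.
chi = 2^4 = 16

16


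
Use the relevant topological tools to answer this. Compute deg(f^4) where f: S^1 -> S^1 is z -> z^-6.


deg(f) = -6. Degree is multiplicative: deg(f^4) = (deg f)^4.
deg(f^4) = (-6)^4 = 1296

1296


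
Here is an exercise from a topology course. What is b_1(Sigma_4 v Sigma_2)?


For a wedge: H_1(A v B) = H_1(A) + H_1(B).
b_1(Sigma_4) = 8, b_1(Sigma_2) = 4.
b_1 = 8 + 4 = 12

12


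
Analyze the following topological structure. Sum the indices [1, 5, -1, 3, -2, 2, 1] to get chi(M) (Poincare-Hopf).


Poincare-Hopf: chi(M) = sum of indices of zeros.
chi = (1) + (5) + (-1) + (3) + (-2) + (2) + (1) = 9

9


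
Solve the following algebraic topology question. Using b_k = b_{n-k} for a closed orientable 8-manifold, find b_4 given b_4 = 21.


Poincare duality for closed orientable n-manifolds: b_k = b_{n-k}.
Here n = 8, so b_4 = b_4 = 21

21


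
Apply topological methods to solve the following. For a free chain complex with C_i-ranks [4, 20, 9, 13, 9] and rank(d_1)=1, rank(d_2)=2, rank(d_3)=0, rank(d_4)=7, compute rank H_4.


rank H_k = rank(ker d_k) - rank(im d_{k+1}).
rank(ker d_4) = rank(C_4) - rank(d_4) = 9 - 7 = 2.
rank(im d_{4+1}) = 0.
rank H_4 = 2 - 0 = 2

2


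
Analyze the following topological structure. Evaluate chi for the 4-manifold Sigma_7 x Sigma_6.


chi(Sigma_7) = 2 - 2*7 = -12
chi(Sigma_6) = 2 - 2*6 = -10
chi(product) = (-12) * (-10) = 120

120


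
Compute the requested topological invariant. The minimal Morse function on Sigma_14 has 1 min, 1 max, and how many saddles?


A perfect Morse function has m_k = b_k.
For Sigma_14: b_0=1, b_1=2g=28, b_2=1.
Saddles m_1 = 2g = 28

28


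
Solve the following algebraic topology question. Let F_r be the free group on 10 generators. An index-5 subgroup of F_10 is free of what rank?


Nielsen-Schreier: an index-n subgroup of F_r is free of rank 1 + n(r-1).
Equivalently: chi(cover) = n*chi(base); chi(vee_r S^1) = 1 - 10 = -9.
chi(E) = 5*(-9) = -45; rank = 1 - chi(E) = 1 - (-45) = 46.
rank = 1 + 5*(10-1) = 1 + 45 = 46

46


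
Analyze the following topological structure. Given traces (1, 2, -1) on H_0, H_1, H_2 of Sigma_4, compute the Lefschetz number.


L(f) = tr(f_0*) - tr(f_1*) + tr(f_2*).
= 1 - (2) + (-1)
= -2

-2


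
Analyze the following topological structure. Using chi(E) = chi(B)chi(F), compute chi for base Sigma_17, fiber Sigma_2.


For a fiber bundle F -> E -> B (with CW structure): chi(E) = chi(B) * chi(F).
chi(Sigma_17) = -32, chi(Sigma_2) = -2.
chi(E) = (-32) * (-2) = 64

64


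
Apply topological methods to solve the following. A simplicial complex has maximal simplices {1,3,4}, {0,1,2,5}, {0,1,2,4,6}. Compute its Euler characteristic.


Enumerate all faces; f-vector: f_0=7, f_1=15, f_2=14, f_3=6, f_4=1.
chi = sum (-1)^k f_k = 1

1


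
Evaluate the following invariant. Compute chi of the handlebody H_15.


A genus-g handlebody deformation retracts to a wedge of g circles.
chi(vee_g S^1) = 1 - g.
chi(H_15) = 1 - 15 = -14

-14


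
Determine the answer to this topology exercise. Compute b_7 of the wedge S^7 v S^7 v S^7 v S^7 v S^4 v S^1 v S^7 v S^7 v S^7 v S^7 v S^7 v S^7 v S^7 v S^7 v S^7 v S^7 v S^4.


For a wedge of spheres, H_k (k>0) is free on one generator per sphere of dimension k.
Spheres of dimension 7: count = 14.
b_7 = 14

14


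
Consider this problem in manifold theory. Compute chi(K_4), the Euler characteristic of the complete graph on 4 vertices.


K_4: V = 4, E = C(4,2) = 6.
chi = V - E = 4 - 6 = -2

-2


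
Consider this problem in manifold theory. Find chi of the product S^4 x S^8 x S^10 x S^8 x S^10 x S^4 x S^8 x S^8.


chi is multiplicative: chi(X x Y) = chi(X) chi(Y).
Each even-dim sphere has chi = 2. There are 8 factors.
chi = 2^8 = 256

256


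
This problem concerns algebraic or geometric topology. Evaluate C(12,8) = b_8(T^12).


By the Kunneth formula, b_k(T^n) = C(n,k).
b_8(T^12) = C(12,8).
C(12,8) = 12!/(8!*4!) = 495

495


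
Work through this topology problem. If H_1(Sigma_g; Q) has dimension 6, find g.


For a closed orientable surface: b_1 = 2g.
6 = 2g
g = 6 / 2 = 3

3
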